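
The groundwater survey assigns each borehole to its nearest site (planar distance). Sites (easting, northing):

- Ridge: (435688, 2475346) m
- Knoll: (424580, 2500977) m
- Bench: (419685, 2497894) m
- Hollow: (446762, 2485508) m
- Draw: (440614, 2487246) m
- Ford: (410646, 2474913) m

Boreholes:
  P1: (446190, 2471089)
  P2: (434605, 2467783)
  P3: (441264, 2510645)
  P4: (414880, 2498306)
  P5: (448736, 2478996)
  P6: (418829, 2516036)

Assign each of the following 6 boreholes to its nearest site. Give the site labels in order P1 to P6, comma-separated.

Ridge, Ridge, Knoll, Bench, Hollow, Knoll

P1 → Ridge (d²=128414053.00)
P2 → Ridge (d²=58371858.00)
P3 → Knoll (d²=371826080.00)
P4 → Bench (d²=23257769.00)
P5 → Hollow (d²=46302820.00)
P6 → Knoll (d²=259847482.00)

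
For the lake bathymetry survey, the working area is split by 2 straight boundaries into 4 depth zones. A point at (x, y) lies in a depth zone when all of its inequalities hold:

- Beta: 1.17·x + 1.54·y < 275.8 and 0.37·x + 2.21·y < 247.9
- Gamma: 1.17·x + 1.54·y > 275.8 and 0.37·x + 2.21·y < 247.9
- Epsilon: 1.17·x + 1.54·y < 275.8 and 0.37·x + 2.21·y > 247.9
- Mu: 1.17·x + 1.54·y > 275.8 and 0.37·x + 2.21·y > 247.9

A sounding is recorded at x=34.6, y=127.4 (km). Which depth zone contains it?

Epsilon

1.17·34.6 + 1.54·127.4 = 236.678, which is < 275.8
0.37·34.6 + 2.21·127.4 = 294.356, which is > 247.9
This sign pattern matches Epsilon.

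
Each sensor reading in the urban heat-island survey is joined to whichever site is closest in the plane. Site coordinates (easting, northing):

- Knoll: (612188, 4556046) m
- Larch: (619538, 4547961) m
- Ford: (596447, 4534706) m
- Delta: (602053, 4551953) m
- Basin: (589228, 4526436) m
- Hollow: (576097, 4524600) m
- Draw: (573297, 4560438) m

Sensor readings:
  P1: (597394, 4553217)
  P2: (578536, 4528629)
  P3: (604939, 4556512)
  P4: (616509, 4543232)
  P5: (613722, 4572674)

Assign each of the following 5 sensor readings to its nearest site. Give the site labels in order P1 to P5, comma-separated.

P1 → Delta (d²=23303977.00)
P2 → Hollow (d²=22181562.00)
P3 → Delta (d²=29113477.00)
P4 → Larch (d²=31538282.00)
P5 → Knoll (d²=278843540.00)

Delta, Hollow, Delta, Larch, Knoll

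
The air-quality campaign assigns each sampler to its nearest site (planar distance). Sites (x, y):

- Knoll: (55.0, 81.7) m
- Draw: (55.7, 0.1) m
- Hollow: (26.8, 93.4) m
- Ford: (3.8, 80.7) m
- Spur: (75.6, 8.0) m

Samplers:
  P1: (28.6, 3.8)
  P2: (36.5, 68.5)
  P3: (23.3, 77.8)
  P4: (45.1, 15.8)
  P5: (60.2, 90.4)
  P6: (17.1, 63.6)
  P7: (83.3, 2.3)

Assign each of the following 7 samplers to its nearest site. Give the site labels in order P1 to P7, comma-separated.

Draw, Knoll, Hollow, Draw, Knoll, Ford, Spur

P1 → Draw (d²=748.10)
P2 → Knoll (d²=516.49)
P3 → Hollow (d²=255.61)
P4 → Draw (d²=358.85)
P5 → Knoll (d²=102.73)
P6 → Ford (d²=469.30)
P7 → Spur (d²=91.78)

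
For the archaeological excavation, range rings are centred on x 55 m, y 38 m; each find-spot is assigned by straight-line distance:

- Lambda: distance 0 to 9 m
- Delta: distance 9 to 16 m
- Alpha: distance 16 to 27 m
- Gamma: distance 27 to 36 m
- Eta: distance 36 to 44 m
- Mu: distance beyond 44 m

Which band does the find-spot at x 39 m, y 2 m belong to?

Distance = √((39−55)² + (2−38)²) = √(256.000 + 1296.000) = 39.395 m.
36 ≤ 39.395 < 44 → Eta.

Eta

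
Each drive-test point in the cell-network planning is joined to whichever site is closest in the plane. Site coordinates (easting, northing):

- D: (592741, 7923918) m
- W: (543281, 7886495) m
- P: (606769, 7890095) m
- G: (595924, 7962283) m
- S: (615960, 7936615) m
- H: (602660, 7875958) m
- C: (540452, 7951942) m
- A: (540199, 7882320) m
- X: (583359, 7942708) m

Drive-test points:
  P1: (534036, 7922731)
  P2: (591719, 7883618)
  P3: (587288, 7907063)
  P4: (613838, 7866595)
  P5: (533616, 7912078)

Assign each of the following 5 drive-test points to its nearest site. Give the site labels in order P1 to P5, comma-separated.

C, H, D, H, W

P1 → C (d²=894447577.00)
P2 → H (d²=178381081.00)
P3 → D (d²=313826234.00)
P4 → H (d²=212613453.00)
P5 → W (d²=747902114.00)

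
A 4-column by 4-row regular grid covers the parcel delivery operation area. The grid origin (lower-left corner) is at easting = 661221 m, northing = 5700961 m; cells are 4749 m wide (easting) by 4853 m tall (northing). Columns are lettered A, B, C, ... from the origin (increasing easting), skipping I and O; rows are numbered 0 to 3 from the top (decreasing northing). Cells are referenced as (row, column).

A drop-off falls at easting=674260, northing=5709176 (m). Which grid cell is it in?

Column index: ⌊(674260 − 661221) / 4749⌋ = ⌊2.746⌋ = 2 → column C
Row offset from origin: ⌊(5709176 − 5700961) / 4853⌋ = ⌊1.693⌋ = 1 → row 2 (counted from top)

(2, C)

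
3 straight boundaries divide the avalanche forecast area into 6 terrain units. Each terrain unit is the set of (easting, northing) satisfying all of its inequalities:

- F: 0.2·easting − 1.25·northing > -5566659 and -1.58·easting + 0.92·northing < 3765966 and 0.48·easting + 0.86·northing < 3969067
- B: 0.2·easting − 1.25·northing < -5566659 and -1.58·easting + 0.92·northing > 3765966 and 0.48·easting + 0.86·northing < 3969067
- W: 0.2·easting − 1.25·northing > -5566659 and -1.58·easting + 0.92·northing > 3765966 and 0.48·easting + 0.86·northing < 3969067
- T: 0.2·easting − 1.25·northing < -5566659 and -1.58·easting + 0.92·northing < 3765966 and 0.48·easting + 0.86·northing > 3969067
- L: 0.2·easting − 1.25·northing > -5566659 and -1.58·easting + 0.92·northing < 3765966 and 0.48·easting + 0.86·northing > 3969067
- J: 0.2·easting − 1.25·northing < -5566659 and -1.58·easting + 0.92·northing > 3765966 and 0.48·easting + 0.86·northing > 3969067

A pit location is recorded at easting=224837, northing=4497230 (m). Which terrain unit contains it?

J

0.2·224837 − 1.25·4497230 = -5576570.100, which is < -5566659
-1.58·224837 + 0.92·4497230 = 3782209.140, which is > 3765966
0.48·224837 + 0.86·4497230 = 3975539.560, which is > 3969067
This sign pattern matches J.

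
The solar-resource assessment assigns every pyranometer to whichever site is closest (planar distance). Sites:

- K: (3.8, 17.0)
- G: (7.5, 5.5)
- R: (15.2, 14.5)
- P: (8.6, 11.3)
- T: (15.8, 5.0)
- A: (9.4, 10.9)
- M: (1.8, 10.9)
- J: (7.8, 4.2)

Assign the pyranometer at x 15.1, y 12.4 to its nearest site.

R

Squared distances to each site:
K: 148.850; G: 105.370; R: 4.420; P: 43.460; T: 55.250; A: 34.740; M: 179.140; J: 120.530.
Minimum at R.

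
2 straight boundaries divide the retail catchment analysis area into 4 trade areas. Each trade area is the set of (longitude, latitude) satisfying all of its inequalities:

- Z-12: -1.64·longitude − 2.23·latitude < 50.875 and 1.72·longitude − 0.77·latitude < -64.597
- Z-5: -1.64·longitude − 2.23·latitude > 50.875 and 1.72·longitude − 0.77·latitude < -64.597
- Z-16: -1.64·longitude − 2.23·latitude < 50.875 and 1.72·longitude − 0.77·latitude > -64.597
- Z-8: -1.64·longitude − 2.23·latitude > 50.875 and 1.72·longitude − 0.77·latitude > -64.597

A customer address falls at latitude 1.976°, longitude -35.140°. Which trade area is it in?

-1.64·-35.140 − 2.23·1.976 = 53.223, which is > 50.875
1.72·-35.140 − 0.77·1.976 = -61.962, which is > -64.597
This sign pattern matches Z-8.

Z-8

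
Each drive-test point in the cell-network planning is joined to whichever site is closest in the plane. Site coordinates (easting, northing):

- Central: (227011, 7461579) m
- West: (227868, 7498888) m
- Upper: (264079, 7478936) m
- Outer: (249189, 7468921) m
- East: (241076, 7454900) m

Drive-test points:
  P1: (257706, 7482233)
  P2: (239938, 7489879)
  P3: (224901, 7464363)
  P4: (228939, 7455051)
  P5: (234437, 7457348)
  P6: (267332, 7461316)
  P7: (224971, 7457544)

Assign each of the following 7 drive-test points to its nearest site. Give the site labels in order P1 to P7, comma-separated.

P1 → Upper (d²=51485338.00)
P2 → West (d²=226846981.00)
P3 → Central (d²=12202756.00)
P4 → Central (d²=46331968.00)
P5 → East (d²=50069025.00)
P6 → Upper (d²=321046409.00)
P7 → Central (d²=20442825.00)

Upper, West, Central, Central, East, Upper, Central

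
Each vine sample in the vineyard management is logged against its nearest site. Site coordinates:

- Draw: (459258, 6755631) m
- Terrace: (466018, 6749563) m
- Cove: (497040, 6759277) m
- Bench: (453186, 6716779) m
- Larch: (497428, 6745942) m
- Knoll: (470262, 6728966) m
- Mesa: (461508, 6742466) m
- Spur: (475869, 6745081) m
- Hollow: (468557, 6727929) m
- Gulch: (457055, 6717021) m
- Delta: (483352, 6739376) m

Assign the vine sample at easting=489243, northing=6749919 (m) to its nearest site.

Larch

Squared distances to each site:
Draw: 931727169.000; Terrace: 539527361.000; Cove: 148365373.000; Bench: 2398366849.000; Larch: 82810754.000; Knoll: 799306570.000; Mesa: 824777434.000; Spur: 202270120.000; Hollow: 911470696.000; Gulch: 2118345748.000; Delta: 145858730.000.
Minimum at Larch.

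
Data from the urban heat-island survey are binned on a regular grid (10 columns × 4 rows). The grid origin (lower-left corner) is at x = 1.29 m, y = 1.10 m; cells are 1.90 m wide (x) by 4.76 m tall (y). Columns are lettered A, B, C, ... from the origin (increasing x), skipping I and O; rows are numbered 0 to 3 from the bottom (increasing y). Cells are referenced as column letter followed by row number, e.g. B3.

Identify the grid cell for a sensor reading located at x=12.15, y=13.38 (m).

F2

Column index: ⌊(12.15 − 1.29) / 1.90⌋ = ⌊5.716⌋ = 5 → column F
Row offset from origin: ⌊(13.38 − 1.10) / 4.76⌋ = ⌊2.580⌋ = 2 → row 2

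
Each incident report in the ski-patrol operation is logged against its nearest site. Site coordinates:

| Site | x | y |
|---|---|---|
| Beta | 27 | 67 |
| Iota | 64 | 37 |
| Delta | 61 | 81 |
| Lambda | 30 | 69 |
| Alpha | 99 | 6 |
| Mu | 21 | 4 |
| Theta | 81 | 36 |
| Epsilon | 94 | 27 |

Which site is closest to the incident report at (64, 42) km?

Iota

Squared distances to each site:
Beta: 1994.000; Iota: 25.000; Delta: 1530.000; Lambda: 1885.000; Alpha: 2521.000; Mu: 3293.000; Theta: 325.000; Epsilon: 1125.000.
Minimum at Iota.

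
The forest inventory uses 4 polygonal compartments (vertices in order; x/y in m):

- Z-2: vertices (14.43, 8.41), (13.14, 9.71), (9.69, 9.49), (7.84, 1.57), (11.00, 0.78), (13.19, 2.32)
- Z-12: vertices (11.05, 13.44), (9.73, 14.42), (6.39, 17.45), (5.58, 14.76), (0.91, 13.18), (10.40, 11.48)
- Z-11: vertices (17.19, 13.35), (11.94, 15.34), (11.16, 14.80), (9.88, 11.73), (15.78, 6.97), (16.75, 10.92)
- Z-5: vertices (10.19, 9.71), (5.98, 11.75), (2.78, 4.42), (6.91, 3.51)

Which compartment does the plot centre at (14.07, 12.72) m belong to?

Cast a ray rightward from (14.07, 12.72). For each polygon, the edges (by vertex number in listed order) whose endpoints lie on opposite sides of y = 12.72, where each meets that height, and whether that is right or left of the point:
Z-2: no edge straddles that height → 0 crossings.
Z-12: 5–6 at x≈3.478 (left), 6–1 at x≈10.811 (left) → 0 crossings.
Z-11: 3–4 at x≈10.293 (left), 6–1 at x≈17.076 (right) → 1 crossing.
Z-5: no edge straddles that height → 0 crossings.
Only Z-11 has an odd count, so the point is inside Z-11.

Z-11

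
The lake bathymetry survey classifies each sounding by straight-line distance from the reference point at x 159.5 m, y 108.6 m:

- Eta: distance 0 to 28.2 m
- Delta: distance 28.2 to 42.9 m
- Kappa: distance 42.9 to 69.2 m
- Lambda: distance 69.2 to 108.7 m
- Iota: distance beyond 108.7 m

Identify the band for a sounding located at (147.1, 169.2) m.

Distance = √((147.1−159.5)² + (169.2−108.6)²) = √(153.760 + 3672.360) = 61.856 m.
42.9 ≤ 61.856 < 69.2 → Kappa.

Kappa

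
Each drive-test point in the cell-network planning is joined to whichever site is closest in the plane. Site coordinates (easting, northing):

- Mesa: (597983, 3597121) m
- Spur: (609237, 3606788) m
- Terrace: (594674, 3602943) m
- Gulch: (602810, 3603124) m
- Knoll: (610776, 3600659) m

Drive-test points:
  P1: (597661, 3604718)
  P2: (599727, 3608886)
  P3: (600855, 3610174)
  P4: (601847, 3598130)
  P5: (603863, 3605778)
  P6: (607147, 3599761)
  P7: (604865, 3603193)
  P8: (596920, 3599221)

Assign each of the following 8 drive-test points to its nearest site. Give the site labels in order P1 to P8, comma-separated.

P1 → Terrace (d²=12072794.00)
P2 → Gulch (d²=42705533.00)
P3 → Gulch (d²=53524525.00)
P4 → Mesa (d²=15948577.00)
P5 → Gulch (d²=8152525.00)
P6 → Knoll (d²=13976045.00)
P7 → Gulch (d²=4227786.00)
P8 → Mesa (d²=5539969.00)

Terrace, Gulch, Gulch, Mesa, Gulch, Knoll, Gulch, Mesa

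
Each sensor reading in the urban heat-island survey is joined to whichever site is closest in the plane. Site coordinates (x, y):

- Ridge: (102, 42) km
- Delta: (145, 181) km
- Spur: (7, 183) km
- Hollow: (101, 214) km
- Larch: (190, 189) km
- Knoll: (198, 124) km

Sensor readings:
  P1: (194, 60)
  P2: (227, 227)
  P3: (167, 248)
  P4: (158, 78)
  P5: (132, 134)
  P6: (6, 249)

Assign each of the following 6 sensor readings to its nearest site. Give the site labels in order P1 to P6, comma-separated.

Knoll, Larch, Larch, Knoll, Delta, Spur

P1 → Knoll (d²=4112.00)
P2 → Larch (d²=2813.00)
P3 → Larch (d²=4010.00)
P4 → Knoll (d²=3716.00)
P5 → Delta (d²=2378.00)
P6 → Spur (d²=4357.00)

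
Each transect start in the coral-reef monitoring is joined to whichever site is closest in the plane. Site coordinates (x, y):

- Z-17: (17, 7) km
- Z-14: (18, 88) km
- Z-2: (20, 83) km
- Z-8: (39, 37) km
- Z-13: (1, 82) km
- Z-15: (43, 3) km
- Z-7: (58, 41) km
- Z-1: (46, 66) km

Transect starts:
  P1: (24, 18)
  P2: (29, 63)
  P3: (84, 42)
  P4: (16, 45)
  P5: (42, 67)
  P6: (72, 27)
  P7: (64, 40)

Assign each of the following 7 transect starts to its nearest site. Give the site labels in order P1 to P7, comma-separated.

P1 → Z-17 (d²=170.00)
P2 → Z-1 (d²=298.00)
P3 → Z-7 (d²=677.00)
P4 → Z-8 (d²=593.00)
P5 → Z-1 (d²=17.00)
P6 → Z-7 (d²=392.00)
P7 → Z-7 (d²=37.00)

Z-17, Z-1, Z-7, Z-8, Z-1, Z-7, Z-7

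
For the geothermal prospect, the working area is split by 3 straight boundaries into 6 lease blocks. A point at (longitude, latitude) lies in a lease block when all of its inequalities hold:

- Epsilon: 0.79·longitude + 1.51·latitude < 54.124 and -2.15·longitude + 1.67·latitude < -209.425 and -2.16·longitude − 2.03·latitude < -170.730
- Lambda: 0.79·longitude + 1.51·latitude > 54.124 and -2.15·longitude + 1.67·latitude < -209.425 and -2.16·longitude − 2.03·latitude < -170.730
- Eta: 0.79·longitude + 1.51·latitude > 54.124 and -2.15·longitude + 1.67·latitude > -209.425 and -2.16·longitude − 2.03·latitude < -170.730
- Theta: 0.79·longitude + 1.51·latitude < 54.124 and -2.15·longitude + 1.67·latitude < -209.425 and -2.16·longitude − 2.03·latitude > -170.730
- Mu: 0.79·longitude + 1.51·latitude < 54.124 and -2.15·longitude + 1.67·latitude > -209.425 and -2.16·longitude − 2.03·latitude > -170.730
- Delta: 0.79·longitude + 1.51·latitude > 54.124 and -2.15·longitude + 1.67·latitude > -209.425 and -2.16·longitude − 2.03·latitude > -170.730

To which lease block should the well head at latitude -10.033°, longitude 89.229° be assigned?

Eta

0.79·89.229 + 1.51·-10.033 = 55.341, which is > 54.124
-2.15·89.229 + 1.67·-10.033 = -208.597, which is > -209.425
-2.16·89.229 − 2.03·-10.033 = -172.368, which is < -170.730
This sign pattern matches Eta.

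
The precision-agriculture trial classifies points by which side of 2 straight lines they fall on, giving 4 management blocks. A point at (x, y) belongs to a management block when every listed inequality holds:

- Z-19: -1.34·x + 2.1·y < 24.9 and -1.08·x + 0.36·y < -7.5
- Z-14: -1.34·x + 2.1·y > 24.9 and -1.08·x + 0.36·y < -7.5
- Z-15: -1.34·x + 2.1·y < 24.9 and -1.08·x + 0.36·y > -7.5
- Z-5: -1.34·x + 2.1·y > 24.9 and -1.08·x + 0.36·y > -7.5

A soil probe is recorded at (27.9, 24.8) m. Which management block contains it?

-1.34·27.9 + 2.1·24.8 = 14.694, which is < 24.9
-1.08·27.9 + 0.36·24.8 = -21.204, which is < -7.5
This sign pattern matches Z-19.

Z-19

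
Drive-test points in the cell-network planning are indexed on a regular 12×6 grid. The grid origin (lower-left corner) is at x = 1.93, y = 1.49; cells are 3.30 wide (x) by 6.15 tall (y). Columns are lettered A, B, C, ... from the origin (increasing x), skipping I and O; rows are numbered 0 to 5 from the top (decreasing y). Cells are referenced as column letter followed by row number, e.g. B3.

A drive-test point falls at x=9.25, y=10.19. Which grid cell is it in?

C4

Column index: ⌊(9.25 − 1.93) / 3.30⌋ = ⌊2.218⌋ = 2 → column C
Row offset from origin: ⌊(10.19 − 1.49) / 6.15⌋ = ⌊1.415⌋ = 1 → row 4 (counted from top)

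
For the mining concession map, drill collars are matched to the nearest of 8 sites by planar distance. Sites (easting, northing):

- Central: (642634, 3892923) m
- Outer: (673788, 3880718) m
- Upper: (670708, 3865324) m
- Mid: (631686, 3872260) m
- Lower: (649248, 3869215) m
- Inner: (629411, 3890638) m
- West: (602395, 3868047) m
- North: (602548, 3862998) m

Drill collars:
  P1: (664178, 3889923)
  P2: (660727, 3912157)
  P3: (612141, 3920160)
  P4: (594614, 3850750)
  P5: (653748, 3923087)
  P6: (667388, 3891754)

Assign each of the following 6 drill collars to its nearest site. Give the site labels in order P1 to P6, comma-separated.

P1 → Outer (d²=177084125.00)
P2 → Central (d²=697303405.00)
P3 → Inner (d²=1169801384.00)
P4 → North (d²=212961860.00)
P5 → Central (d²=1033387892.00)
P6 → Outer (d²=162753296.00)

Outer, Central, Inner, North, Central, Outer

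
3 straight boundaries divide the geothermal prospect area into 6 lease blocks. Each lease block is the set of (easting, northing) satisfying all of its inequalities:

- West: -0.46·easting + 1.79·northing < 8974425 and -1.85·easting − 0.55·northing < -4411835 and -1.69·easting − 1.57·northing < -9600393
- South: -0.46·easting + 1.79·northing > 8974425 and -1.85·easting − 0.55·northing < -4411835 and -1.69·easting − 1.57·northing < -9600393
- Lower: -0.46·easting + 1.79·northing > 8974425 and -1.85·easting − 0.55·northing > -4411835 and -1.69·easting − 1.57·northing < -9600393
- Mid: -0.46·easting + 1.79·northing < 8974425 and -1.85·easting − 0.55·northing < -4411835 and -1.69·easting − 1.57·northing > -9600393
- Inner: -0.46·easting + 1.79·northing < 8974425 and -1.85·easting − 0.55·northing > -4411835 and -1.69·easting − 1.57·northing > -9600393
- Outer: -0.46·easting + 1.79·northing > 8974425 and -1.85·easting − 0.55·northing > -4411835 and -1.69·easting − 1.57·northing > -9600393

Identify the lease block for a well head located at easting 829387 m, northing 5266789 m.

-0.46·829387 + 1.79·5266789 = 9046034.290, which is > 8974425
-1.85·829387 − 0.55·5266789 = -4431099.900, which is < -4411835
-1.69·829387 − 1.57·5266789 = -9670522.760, which is < -9600393
This sign pattern matches South.

South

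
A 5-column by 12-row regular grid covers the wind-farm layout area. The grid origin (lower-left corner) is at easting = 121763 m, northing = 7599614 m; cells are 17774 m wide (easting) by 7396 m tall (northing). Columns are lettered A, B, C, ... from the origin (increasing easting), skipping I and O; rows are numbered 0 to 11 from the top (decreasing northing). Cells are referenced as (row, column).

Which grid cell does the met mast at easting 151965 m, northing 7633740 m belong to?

(7, B)

Column index: ⌊(151965 − 121763) / 17774⌋ = ⌊1.699⌋ = 1 → column B
Row offset from origin: ⌊(7633740 − 7599614) / 7396⌋ = ⌊4.614⌋ = 4 → row 7 (counted from top)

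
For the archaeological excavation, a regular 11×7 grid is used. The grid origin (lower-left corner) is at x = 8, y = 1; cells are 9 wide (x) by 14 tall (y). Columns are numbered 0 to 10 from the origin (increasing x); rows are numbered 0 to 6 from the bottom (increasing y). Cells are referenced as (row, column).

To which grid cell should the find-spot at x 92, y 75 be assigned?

Column index: ⌊(92 − 8) / 9⌋ = ⌊9.333⌋ = 9
Row offset from origin: ⌊(75 − 1) / 14⌋ = ⌊5.286⌋ = 5 → row 5

(5, 9)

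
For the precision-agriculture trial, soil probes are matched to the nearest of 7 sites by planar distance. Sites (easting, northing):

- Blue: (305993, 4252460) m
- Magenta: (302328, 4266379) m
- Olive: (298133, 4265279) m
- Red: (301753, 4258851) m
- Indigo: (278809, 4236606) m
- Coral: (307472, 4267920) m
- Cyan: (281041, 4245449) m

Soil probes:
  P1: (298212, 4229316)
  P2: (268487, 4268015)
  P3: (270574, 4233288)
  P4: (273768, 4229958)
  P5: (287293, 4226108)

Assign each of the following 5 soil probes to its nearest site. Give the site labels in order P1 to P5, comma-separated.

Indigo, Cyan, Indigo, Indigo, Indigo

P1 → Indigo (d²=429620509.00)
P2 → Cyan (d²=666827272.00)
P3 → Indigo (d²=78824349.00)
P4 → Indigo (d²=69607585.00)
P5 → Indigo (d²=182186260.00)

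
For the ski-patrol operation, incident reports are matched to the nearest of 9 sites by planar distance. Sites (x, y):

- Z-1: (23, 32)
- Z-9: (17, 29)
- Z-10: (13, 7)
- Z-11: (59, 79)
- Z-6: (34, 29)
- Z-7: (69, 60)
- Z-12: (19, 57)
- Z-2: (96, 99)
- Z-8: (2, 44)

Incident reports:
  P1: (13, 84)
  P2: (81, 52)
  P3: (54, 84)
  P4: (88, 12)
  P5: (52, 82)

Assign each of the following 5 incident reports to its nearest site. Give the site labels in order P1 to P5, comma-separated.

P1 → Z-12 (d²=765.00)
P2 → Z-7 (d²=208.00)
P3 → Z-11 (d²=50.00)
P4 → Z-7 (d²=2665.00)
P5 → Z-11 (d²=58.00)

Z-12, Z-7, Z-11, Z-7, Z-11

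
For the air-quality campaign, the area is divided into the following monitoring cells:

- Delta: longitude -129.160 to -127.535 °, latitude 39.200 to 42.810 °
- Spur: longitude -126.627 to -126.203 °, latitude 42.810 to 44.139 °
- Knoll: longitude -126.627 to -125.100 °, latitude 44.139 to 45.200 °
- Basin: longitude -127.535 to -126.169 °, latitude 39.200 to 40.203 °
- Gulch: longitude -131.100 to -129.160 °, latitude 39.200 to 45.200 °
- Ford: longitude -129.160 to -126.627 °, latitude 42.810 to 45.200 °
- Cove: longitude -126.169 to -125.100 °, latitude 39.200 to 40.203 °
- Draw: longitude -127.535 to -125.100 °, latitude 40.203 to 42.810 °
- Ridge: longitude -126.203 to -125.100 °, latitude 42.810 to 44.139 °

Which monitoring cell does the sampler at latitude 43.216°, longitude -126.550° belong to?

The point has longitude = -126.550 and latitude = 43.216.
Only Spur satisfies -126.627 ≤ longitude ≤ -126.203 and 42.810 ≤ latitude ≤ 44.139.

Spur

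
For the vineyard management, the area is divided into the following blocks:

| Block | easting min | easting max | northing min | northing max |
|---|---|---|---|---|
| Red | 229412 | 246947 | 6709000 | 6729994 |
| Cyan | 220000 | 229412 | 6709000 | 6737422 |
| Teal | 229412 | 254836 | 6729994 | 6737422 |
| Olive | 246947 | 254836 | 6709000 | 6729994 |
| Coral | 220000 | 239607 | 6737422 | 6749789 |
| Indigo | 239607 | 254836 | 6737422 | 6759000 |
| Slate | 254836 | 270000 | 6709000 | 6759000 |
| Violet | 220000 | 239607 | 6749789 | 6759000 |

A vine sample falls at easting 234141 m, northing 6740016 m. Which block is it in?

The point has easting = 234141 and northing = 6740016.
Only Coral satisfies 220000 ≤ easting ≤ 239607 and 6737422 ≤ northing ≤ 6749789.

Coral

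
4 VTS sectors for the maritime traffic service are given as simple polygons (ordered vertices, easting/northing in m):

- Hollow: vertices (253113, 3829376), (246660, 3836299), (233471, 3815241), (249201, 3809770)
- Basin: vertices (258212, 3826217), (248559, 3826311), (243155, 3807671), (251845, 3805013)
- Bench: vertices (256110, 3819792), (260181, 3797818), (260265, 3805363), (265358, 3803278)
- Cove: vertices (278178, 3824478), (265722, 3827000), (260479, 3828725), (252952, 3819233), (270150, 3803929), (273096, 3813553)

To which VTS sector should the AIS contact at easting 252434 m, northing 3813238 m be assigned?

Cast a ray rightward from (252434, 3813238). For each polygon, the edges (by vertex number in listed order) whose endpoints lie on opposite sides of northing = 3813238, where each meets that height, and whether that is right or left of the point:
Hollow: 3–4 at easting≈239229.9 (left), 4–1 at easting≈249893.0 (left) → 0 crossings.
Basin: 2–3 at easting≈244769.0 (left), 4–1 at easting≈254314.7 (right) → 1 crossing.
Bench: 1–2 at easting≈257324.2 (right), 4–1 at easting≈259780.3 (right) → 2 crossings.
Cove: 4–5 at easting≈259688.9 (right), 5–6 at easting≈272999.6 (right) → 2 crossings.
Only Basin has an odd count, so the point is inside Basin.

Basin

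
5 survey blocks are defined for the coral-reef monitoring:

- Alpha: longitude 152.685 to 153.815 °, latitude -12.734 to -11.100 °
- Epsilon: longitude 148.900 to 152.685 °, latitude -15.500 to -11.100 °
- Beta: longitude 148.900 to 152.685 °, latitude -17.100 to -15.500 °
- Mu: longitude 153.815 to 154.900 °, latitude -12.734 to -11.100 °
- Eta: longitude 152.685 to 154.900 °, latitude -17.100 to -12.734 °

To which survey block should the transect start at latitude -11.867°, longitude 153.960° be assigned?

The point has longitude = 153.960 and latitude = -11.867.
Only Mu satisfies 153.815 ≤ longitude ≤ 154.900 and -12.734 ≤ latitude ≤ -11.100.

Mu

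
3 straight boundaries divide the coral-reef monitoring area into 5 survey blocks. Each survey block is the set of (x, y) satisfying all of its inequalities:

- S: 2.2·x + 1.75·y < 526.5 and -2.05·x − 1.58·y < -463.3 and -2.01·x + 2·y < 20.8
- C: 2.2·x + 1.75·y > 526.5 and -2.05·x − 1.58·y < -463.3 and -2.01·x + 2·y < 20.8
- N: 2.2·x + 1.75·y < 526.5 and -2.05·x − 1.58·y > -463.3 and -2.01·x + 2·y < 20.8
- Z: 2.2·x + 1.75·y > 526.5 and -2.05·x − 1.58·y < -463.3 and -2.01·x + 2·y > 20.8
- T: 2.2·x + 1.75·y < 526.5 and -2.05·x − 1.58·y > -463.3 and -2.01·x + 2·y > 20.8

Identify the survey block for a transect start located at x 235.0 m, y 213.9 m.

C

2.2·235.0 + 1.75·213.9 = 891.325, which is > 526.5
-2.05·235.0 − 1.58·213.9 = -819.712, which is < -463.3
-2.01·235.0 + 2·213.9 = -44.550, which is < 20.8
This sign pattern matches C.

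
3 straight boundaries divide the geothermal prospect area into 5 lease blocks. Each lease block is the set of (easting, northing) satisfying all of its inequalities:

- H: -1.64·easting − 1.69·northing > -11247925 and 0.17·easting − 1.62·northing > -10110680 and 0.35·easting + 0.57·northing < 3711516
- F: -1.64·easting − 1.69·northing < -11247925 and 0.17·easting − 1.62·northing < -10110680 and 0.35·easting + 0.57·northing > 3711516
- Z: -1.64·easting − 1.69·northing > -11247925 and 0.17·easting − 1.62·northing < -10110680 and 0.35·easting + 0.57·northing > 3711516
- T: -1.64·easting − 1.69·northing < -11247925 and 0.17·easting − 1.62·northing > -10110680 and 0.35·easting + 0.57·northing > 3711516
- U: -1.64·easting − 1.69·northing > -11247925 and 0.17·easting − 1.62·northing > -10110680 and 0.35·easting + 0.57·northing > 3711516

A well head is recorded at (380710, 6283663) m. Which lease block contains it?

Z

-1.64·380710 − 1.69·6283663 = -11243754.870, which is > -11247925
0.17·380710 − 1.62·6283663 = -10114813.360, which is < -10110680
0.35·380710 + 0.57·6283663 = 3714936.410, which is > 3711516
This sign pattern matches Z.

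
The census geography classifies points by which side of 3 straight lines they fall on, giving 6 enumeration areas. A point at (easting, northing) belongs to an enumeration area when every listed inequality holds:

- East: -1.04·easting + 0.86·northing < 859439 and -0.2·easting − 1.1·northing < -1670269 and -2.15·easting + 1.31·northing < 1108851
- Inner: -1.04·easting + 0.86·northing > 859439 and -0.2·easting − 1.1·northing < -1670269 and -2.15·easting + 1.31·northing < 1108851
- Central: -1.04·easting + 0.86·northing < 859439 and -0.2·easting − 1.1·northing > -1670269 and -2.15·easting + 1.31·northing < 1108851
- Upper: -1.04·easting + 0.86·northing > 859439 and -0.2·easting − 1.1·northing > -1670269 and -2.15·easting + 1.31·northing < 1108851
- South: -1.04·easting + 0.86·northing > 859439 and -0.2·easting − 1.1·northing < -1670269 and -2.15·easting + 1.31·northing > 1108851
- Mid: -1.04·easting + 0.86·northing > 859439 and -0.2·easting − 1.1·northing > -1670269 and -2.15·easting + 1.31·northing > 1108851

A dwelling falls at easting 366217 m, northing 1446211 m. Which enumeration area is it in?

Upper

-1.04·366217 + 0.86·1446211 = 862875.780, which is > 859439
-0.2·366217 − 1.1·1446211 = -1664075.500, which is > -1670269
-2.15·366217 + 1.31·1446211 = 1107169.860, which is < 1108851
This sign pattern matches Upper.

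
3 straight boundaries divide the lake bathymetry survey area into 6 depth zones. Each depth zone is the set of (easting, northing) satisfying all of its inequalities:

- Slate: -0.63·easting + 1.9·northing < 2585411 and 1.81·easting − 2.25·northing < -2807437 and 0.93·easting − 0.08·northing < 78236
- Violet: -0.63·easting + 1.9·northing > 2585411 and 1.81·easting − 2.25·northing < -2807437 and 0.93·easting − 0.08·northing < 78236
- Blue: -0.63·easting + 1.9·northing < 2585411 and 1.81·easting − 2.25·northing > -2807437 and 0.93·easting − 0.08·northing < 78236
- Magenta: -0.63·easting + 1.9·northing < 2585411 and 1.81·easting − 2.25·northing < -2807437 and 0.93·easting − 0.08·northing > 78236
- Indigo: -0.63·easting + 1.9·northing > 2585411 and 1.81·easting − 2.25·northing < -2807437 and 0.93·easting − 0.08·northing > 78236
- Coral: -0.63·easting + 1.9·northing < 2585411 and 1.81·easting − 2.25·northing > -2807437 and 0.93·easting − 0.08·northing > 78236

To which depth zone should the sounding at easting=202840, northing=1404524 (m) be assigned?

Blue

-0.63·202840 + 1.9·1404524 = 2540806.400, which is < 2585411
1.81·202840 − 2.25·1404524 = -2793038.600, which is > -2807437
0.93·202840 − 0.08·1404524 = 76279.280, which is < 78236
This sign pattern matches Blue.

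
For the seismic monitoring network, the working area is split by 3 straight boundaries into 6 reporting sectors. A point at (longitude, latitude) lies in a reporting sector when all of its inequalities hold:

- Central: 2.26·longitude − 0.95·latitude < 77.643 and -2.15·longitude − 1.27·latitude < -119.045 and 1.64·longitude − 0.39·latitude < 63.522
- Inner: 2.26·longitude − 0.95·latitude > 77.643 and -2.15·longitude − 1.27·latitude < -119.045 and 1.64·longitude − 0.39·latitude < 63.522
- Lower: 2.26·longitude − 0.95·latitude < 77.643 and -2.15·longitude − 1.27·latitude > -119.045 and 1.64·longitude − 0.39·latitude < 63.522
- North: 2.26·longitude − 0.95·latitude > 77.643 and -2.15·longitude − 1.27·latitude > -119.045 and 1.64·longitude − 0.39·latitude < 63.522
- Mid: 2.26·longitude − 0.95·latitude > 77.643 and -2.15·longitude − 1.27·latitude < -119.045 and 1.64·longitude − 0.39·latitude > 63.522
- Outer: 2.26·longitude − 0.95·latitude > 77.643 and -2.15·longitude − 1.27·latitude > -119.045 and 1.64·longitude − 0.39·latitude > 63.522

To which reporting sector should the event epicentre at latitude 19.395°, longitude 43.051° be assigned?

2.26·43.051 − 0.95·19.395 = 78.870, which is > 77.643
-2.15·43.051 − 1.27·19.395 = -117.191, which is > -119.045
1.64·43.051 − 0.39·19.395 = 63.040, which is < 63.522
This sign pattern matches North.

North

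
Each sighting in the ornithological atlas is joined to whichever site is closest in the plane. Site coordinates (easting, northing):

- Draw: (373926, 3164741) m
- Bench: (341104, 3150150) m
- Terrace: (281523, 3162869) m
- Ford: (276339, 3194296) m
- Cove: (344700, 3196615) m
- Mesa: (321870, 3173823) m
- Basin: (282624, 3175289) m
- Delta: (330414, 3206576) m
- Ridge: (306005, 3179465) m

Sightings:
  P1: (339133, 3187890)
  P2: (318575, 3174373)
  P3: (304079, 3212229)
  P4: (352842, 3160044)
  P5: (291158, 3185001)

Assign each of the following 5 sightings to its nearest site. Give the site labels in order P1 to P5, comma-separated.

Cove, Mesa, Delta, Bench, Basin

P1 → Cove (d²=107117114.00)
P2 → Mesa (d²=11159525.00)
P3 → Delta (d²=725488634.00)
P4 → Bench (d²=235671880.00)
P5 → Basin (d²=167152100.00)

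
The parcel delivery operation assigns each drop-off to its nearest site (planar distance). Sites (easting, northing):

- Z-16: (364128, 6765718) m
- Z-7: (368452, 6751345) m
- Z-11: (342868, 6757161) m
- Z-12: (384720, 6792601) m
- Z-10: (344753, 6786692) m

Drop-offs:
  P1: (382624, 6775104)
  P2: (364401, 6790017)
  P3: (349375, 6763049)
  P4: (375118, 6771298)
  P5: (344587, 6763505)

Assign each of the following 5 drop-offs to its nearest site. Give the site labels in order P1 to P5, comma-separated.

P1 → Z-12 (d²=310538225.00)
P2 → Z-10 (d²=397099529.00)
P3 → Z-11 (d²=77009593.00)
P4 → Z-16 (d²=151916500.00)
P5 → Z-11 (d²=43201297.00)

Z-12, Z-10, Z-11, Z-16, Z-11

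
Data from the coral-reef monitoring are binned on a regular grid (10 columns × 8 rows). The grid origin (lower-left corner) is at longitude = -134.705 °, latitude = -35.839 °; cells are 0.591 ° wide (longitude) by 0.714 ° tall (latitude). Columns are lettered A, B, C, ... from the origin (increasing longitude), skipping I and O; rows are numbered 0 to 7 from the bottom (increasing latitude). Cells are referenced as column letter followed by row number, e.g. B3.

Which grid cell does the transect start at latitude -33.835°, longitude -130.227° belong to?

H2

Column index: ⌊(-130.227 − -134.705) / 0.591⌋ = ⌊7.577⌋ = 7 → column H
Row offset from origin: ⌊(-33.835 − -35.839) / 0.714⌋ = ⌊2.807⌋ = 2 → row 2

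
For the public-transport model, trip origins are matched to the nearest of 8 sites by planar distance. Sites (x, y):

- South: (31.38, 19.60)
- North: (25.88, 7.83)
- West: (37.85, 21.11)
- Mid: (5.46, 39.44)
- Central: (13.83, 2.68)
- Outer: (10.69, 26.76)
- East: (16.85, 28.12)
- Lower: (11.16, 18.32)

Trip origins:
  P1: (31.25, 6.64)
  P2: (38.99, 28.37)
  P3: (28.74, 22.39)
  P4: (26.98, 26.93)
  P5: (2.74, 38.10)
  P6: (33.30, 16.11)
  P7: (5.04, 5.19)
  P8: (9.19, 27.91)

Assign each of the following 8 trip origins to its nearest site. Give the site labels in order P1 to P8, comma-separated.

North, West, South, South, Mid, South, Central, Outer

P1 → North (d²=30.25)
P2 → West (d²=54.01)
P3 → South (d²=14.75)
P4 → South (d²=73.09)
P5 → Mid (d²=9.19)
P6 → South (d²=15.87)
P7 → Central (d²=83.56)
P8 → Outer (d²=3.57)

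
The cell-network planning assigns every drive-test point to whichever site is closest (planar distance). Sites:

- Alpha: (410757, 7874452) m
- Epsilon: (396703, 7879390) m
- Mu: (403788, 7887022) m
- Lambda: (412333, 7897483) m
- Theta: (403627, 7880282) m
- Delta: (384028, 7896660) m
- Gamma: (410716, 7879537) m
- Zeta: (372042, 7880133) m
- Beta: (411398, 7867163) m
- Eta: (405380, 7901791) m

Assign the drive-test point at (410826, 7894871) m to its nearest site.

Squared distances to each site:
Alpha: 416940322.000; Epsilon: 439120490.000; Mu: 111140245.000; Lambda: 9093593.000; Theta: 264664522.000; Delta: 721333325.000; Gamma: 235143656.000; Zeta: 1721407300.000; Beta: 768060448.000; Eta: 77545316.000.
Minimum at Lambda.

Lambda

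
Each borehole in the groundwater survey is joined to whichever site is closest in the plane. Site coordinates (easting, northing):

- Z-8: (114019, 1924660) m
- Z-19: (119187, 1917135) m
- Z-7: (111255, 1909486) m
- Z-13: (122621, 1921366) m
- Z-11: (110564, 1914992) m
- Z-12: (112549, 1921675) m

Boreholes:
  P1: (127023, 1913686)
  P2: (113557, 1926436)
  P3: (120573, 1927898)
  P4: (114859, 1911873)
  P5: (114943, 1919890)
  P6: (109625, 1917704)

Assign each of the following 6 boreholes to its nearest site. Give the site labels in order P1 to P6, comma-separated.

P1 → Z-19 (d²=73298497.00)
P2 → Z-8 (d²=3367620.00)
P3 → Z-13 (d²=46861328.00)
P4 → Z-7 (d²=18686585.00)
P5 → Z-12 (d²=8917461.00)
P6 → Z-11 (d²=8236665.00)

Z-19, Z-8, Z-13, Z-7, Z-12, Z-11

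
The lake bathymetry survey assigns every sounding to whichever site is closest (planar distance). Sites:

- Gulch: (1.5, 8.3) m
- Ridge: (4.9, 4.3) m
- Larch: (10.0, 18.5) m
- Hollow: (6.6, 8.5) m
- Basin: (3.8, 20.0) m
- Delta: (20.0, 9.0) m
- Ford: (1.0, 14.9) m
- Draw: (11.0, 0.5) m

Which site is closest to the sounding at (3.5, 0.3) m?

Squared distances to each site:
Gulch: 68.000; Ridge: 17.960; Larch: 373.490; Hollow: 76.850; Basin: 388.180; Delta: 347.940; Ford: 219.410; Draw: 56.290.
Minimum at Ridge.

Ridge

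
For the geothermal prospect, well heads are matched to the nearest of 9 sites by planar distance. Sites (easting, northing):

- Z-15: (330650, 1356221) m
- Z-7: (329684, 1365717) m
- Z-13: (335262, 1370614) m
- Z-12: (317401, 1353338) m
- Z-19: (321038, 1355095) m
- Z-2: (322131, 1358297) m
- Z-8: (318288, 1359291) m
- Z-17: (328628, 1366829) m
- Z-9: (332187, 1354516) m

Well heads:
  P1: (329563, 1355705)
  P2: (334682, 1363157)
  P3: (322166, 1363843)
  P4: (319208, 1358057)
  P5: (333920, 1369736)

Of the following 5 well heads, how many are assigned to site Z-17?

P1 → Z-15
P2 → Z-7
P3 → Z-2
P4 → Z-8
P5 → Z-13
0 of the 5 go to Z-17.

0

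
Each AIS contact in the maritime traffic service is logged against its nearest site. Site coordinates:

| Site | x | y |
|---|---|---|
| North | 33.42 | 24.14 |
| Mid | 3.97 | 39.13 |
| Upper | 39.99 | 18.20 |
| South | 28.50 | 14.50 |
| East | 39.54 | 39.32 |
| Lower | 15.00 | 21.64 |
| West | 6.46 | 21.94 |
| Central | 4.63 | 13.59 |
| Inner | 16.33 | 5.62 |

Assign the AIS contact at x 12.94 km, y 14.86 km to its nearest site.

Lower

Squared distances to each site:
North: 505.549; Mid: 669.494; Upper: 742.858; South: 242.243; East: 1305.852; Lower: 50.212; West: 92.117; Central: 70.669; Inner: 96.870.
Minimum at Lower.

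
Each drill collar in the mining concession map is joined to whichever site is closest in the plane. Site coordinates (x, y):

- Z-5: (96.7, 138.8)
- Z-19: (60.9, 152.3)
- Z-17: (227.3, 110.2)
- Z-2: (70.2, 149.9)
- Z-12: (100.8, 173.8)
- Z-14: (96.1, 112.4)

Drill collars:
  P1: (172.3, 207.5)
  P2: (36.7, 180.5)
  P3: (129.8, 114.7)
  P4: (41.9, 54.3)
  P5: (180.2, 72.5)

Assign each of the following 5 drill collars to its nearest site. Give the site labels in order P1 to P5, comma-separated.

P1 → Z-12 (d²=6247.94)
P2 → Z-19 (d²=1380.88)
P3 → Z-14 (d²=1140.98)
P4 → Z-14 (d²=6313.25)
P5 → Z-17 (d²=3639.70)

Z-12, Z-19, Z-14, Z-14, Z-17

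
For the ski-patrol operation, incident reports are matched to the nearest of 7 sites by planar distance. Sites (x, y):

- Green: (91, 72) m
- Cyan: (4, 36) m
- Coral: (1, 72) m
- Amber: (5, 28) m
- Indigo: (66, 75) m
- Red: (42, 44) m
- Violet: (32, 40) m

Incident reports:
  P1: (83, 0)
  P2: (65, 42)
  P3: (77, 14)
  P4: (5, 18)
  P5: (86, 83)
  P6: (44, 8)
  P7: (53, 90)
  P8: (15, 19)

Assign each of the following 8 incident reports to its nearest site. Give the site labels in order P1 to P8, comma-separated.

P1 → Red (d²=3617.00)
P2 → Red (d²=533.00)
P3 → Red (d²=2125.00)
P4 → Amber (d²=100.00)
P5 → Green (d²=146.00)
P6 → Violet (d²=1168.00)
P7 → Indigo (d²=394.00)
P8 → Amber (d²=181.00)

Red, Red, Red, Amber, Green, Violet, Indigo, Amber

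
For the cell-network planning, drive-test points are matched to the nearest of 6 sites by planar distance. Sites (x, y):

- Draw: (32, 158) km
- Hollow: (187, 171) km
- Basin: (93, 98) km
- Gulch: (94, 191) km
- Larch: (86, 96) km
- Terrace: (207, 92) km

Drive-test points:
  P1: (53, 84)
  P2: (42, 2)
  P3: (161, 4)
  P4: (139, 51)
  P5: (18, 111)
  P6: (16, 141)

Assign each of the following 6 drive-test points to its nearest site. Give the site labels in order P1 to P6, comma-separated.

Larch, Larch, Terrace, Basin, Draw, Draw

P1 → Larch (d²=1233.00)
P2 → Larch (d²=10772.00)
P3 → Terrace (d²=9860.00)
P4 → Basin (d²=4325.00)
P5 → Draw (d²=2405.00)
P6 → Draw (d²=545.00)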